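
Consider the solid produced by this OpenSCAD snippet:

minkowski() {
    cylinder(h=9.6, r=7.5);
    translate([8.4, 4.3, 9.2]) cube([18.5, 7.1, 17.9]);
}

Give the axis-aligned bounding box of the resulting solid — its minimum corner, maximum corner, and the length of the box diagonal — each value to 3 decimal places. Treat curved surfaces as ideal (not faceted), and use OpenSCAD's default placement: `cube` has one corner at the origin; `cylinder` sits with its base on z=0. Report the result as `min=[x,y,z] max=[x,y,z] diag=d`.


A = translate([8.4, 4.3, 9.2]) cube([18.5, 7.1, 17.9]) → bbox [8.4,4.3,9.2] .. [26.9,11.4,27.1]
B = cylinder(h=9.6, r=7.5) → bbox [-7.5,-7.5,0] .. [7.5,7.5,9.6]
lo = A.lo+B.lo = [8.4-7.5, 4.3-7.5, 9.2+0] = [0.900,-3.200,9.200]
hi = A.hi+B.hi = [26.9+7.5, 11.4+7.5, 27.1+9.6] = [34.400,18.900,36.700]
diag = √(33.5²+22.1²+27.5²) = √2366.91 = 48.651

min=[0.900,-3.200,9.200] max=[34.400,18.900,36.700] diag=48.651


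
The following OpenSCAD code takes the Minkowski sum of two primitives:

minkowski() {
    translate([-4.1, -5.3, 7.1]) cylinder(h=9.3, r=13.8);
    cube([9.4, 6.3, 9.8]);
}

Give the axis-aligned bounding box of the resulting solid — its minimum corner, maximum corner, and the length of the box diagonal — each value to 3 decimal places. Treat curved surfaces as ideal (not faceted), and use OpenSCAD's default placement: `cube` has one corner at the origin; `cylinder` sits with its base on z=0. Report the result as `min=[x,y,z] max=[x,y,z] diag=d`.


A = translate([-4.1, -5.3, 7.1]) cylinder(h=9.3, r=13.8) → bbox [-17.9,-19.1,7.1] .. [9.7,8.5,16.4]
B = cube([9.4, 6.3, 9.8]) → bbox [0,0,0] .. [9.4,6.3,9.8]
lo = A.lo+B.lo = [-17.9+0, -19.1+0, 7.1+0] = [-17.900,-19.100,7.100]
hi = A.hi+B.hi = [9.7+9.4, 8.5+6.3, 16.4+9.8] = [19.100,14.800,26.200]
diag = √(37²+33.9²+19.1²) = √2883.02 = 53.694

min=[-17.900,-19.100,7.100] max=[19.100,14.800,26.200] diag=53.694


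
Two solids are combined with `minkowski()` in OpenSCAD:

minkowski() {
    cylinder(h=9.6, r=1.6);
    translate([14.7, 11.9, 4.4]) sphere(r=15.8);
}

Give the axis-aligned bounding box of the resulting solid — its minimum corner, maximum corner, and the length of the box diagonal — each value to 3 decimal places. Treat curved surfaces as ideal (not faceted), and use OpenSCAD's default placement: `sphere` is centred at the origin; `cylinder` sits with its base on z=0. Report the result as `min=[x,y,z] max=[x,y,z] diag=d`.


A = translate([14.7, 11.9, 4.4]) sphere(r=15.8) → bbox [-1.1,-3.9,-11.4] .. [30.5,27.7,20.2]
B = cylinder(h=9.6, r=1.6) → bbox [-1.6,-1.6,0] .. [1.6,1.6,9.6]
lo = A.lo+B.lo = [-1.1-1.6, -3.9-1.6, -11.4+0] = [-2.700,-5.500,-11.400]
hi = A.hi+B.hi = [30.5+1.6, 27.7+1.6, 20.2+9.6] = [32.100,29.300,29.800]
diag = √(34.8²+34.8²+41.2²) = √4119.52 = 64.183

min=[-2.700,-5.500,-11.400] max=[32.100,29.300,29.800] diag=64.183


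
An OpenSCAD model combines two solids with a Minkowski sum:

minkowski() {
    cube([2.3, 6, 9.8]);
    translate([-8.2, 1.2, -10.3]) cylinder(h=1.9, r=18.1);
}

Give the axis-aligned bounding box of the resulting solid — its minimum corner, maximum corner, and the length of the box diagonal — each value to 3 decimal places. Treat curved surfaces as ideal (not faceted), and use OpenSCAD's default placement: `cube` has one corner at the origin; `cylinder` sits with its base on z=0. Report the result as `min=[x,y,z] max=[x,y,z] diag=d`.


min=[-26.300,-16.900,-10.300] max=[12.200,25.300,1.400] diag=58.309

A = translate([-8.2, 1.2, -10.3]) cylinder(h=1.9, r=18.1) → bbox [-26.3,-16.9,-10.3] .. [9.9,19.3,-8.4]
B = cube([2.3, 6, 9.8]) → bbox [0,0,0] .. [2.3,6,9.8]
lo = A.lo+B.lo = [-26.3+0, -16.9+0, -10.3+0] = [-26.300,-16.900,-10.300]
hi = A.hi+B.hi = [9.9+2.3, 19.3+6, -8.4+9.8] = [12.200,25.300,1.400]
diag = √(38.5²+42.2²+11.7²) = √3399.98 = 58.309


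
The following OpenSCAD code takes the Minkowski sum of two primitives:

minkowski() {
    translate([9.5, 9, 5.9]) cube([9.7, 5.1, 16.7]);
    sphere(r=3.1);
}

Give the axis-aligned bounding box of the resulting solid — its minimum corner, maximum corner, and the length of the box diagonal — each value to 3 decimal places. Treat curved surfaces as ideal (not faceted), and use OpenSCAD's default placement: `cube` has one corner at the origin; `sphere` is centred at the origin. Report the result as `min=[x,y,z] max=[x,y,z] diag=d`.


min=[6.400,5.900,2.800] max=[22.300,17.200,25.700] diag=30.082

A = translate([9.5, 9, 5.9]) cube([9.7, 5.1, 16.7]) → bbox [9.5,9,5.9] .. [19.2,14.1,22.6]
B = sphere(r=3.1) → bbox [-3.1,-3.1,-3.1] .. [3.1,3.1,3.1]
lo = A.lo+B.lo = [9.5-3.1, 9-3.1, 5.9-3.1] = [6.400,5.900,2.800]
hi = A.hi+B.hi = [19.2+3.1, 14.1+3.1, 22.6+3.1] = [22.300,17.200,25.700]
diag = √(15.9²+11.3²+22.9²) = √904.91 = 30.082


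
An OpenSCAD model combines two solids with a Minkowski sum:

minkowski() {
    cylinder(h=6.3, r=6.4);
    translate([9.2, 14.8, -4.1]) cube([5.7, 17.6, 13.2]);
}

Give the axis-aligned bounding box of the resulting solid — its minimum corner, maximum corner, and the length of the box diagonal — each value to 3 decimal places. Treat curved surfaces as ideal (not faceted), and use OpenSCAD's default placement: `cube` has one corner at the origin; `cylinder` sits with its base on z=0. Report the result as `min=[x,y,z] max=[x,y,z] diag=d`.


min=[2.800,8.400,-4.100] max=[21.300,38.800,15.400] diag=40.579

A = translate([9.2, 14.8, -4.1]) cube([5.7, 17.6, 13.2]) → bbox [9.2,14.8,-4.1] .. [14.9,32.4,9.1]
B = cylinder(h=6.3, r=6.4) → bbox [-6.4,-6.4,0] .. [6.4,6.4,6.3]
lo = A.lo+B.lo = [9.2-6.4, 14.8-6.4, -4.1+0] = [2.800,8.400,-4.100]
hi = A.hi+B.hi = [14.9+6.4, 32.4+6.4, 9.1+6.3] = [21.300,38.800,15.400]
diag = √(18.5²+30.4²+19.5²) = √1646.66 = 40.579


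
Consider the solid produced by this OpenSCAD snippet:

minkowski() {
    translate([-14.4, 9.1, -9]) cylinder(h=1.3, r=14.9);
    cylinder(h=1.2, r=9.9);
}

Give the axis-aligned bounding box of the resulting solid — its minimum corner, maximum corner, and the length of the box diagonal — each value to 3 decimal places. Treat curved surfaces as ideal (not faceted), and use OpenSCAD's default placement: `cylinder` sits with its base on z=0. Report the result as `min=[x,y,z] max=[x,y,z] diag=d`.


min=[-39.200,-15.700,-9.000] max=[10.400,33.900,-6.500] diag=70.190

A = translate([-14.4, 9.1, -9]) cylinder(h=1.3, r=14.9) → bbox [-29.3,-5.8,-9] .. [0.5,24,-7.7]
B = cylinder(h=1.2, r=9.9) → bbox [-9.9,-9.9,0] .. [9.9,9.9,1.2]
lo = A.lo+B.lo = [-29.3-9.9, -5.8-9.9, -9+0] = [-39.200,-15.700,-9.000]
hi = A.hi+B.hi = [0.5+9.9, 24+9.9, -7.7+1.2] = [10.400,33.900,-6.500]
diag = √(49.6²+49.6²+2.5²) = √4926.57 = 70.190


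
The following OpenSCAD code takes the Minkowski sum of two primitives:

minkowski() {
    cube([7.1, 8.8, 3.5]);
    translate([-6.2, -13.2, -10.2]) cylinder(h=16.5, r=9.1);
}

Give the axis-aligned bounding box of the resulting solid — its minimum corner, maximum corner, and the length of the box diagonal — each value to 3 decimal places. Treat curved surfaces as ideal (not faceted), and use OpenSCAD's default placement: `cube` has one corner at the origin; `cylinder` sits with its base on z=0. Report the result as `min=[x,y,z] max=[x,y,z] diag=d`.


A = translate([-6.2, -13.2, -10.2]) cylinder(h=16.5, r=9.1) → bbox [-15.3,-22.3,-10.2] .. [2.9,-4.1,6.3]
B = cube([7.1, 8.8, 3.5]) → bbox [0,0,0] .. [7.1,8.8,3.5]
lo = A.lo+B.lo = [-15.3+0, -22.3+0, -10.2+0] = [-15.300,-22.300,-10.200]
hi = A.hi+B.hi = [2.9+7.1, -4.1+8.8, 6.3+3.5] = [10.000,4.700,9.800]
diag = √(25.3²+27²+20²) = √1769.09 = 42.061

min=[-15.300,-22.300,-10.200] max=[10.000,4.700,9.800] diag=42.061


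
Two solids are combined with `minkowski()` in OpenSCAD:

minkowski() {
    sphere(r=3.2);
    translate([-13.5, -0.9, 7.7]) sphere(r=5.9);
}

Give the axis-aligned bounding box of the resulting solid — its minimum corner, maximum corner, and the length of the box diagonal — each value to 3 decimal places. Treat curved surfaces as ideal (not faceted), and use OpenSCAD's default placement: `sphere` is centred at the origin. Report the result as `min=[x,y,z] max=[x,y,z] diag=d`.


A = translate([-13.5, -0.9, 7.7]) sphere(r=5.9) → bbox [-19.4,-6.8,1.8] .. [-7.6,5,13.6]
B = sphere(r=3.2) → bbox [-3.2,-3.2,-3.2] .. [3.2,3.2,3.2]
lo = A.lo+B.lo = [-19.4-3.2, -6.8-3.2, 1.8-3.2] = [-22.600,-10.000,-1.400]
hi = A.hi+B.hi = [-7.6+3.2, 5+3.2, 13.6+3.2] = [-4.400,8.200,16.800]
diag = √(18.2²+18.2²+18.2²) = √993.72 = 31.523

min=[-22.600,-10.000,-1.400] max=[-4.400,8.200,16.800] diag=31.523


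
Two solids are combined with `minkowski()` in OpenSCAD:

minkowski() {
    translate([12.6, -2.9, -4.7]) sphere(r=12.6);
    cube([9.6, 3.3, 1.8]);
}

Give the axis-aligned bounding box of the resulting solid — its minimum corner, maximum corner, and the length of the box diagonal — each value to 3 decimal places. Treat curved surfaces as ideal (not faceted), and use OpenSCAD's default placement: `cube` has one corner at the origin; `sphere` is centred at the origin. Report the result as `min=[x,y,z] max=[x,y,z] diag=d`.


min=[0.000,-15.500,-17.300] max=[34.800,13.000,9.700] diag=52.462

A = translate([12.6, -2.9, -4.7]) sphere(r=12.6) → bbox [0,-15.5,-17.3] .. [25.2,9.7,7.9]
B = cube([9.6, 3.3, 1.8]) → bbox [0,0,0] .. [9.6,3.3,1.8]
lo = A.lo+B.lo = [0+0, -15.5+0, -17.3+0] = [0.000,-15.500,-17.300]
hi = A.hi+B.hi = [25.2+9.6, 9.7+3.3, 7.9+1.8] = [34.800,13.000,9.700]
diag = √(34.8²+28.5²+27²) = √2752.29 = 52.462


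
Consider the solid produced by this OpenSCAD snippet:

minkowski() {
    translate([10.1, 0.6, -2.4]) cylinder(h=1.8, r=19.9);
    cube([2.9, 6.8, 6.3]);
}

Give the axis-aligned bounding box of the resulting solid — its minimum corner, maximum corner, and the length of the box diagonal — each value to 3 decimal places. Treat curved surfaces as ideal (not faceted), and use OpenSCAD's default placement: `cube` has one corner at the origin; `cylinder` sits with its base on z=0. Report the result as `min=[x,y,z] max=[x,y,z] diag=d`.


A = translate([10.1, 0.6, -2.4]) cylinder(h=1.8, r=19.9) → bbox [-9.8,-19.3,-2.4] .. [30,20.5,-0.6]
B = cube([2.9, 6.8, 6.3]) → bbox [0,0,0] .. [2.9,6.8,6.3]
lo = A.lo+B.lo = [-9.8+0, -19.3+0, -2.4+0] = [-9.800,-19.300,-2.400]
hi = A.hi+B.hi = [30+2.9, 20.5+6.8, -0.6+6.3] = [32.900,27.300,5.700]
diag = √(42.7²+46.6²+8.1²) = √4060.46 = 63.722

min=[-9.800,-19.300,-2.400] max=[32.900,27.300,5.700] diag=63.722


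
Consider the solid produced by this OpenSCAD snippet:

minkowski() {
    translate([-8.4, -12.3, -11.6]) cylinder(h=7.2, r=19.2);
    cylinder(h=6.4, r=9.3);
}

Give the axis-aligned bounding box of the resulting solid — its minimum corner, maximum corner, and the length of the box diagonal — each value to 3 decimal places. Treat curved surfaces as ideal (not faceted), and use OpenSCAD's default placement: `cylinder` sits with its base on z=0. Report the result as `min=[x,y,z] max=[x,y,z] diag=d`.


A = translate([-8.4, -12.3, -11.6]) cylinder(h=7.2, r=19.2) → bbox [-27.6,-31.5,-11.6] .. [10.8,6.9,-4.4]
B = cylinder(h=6.4, r=9.3) → bbox [-9.3,-9.3,0] .. [9.3,9.3,6.4]
lo = A.lo+B.lo = [-27.6-9.3, -31.5-9.3, -11.6+0] = [-36.900,-40.800,-11.600]
hi = A.hi+B.hi = [10.8+9.3, 6.9+9.3, -4.4+6.4] = [20.100,16.200,2.000]
diag = √(57²+57²+13.6²) = √6682.96 = 81.749

min=[-36.900,-40.800,-11.600] max=[20.100,16.200,2.000] diag=81.749


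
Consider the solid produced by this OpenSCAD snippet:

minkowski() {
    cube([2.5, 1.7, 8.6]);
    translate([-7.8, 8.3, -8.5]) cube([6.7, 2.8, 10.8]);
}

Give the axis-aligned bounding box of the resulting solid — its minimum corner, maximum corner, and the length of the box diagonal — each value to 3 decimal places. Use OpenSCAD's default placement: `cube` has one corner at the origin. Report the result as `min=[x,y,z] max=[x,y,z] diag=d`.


A = translate([-7.8, 8.3, -8.5]) cube([6.7, 2.8, 10.8]) → bbox [-7.8,8.3,-8.5] .. [-1.1,11.1,2.3]
B = cube([2.5, 1.7, 8.6]) → bbox [0,0,0] .. [2.5,1.7,8.6]
lo = A.lo+B.lo = [-7.8+0, 8.3+0, -8.5+0] = [-7.800,8.300,-8.500]
hi = A.hi+B.hi = [-1.1+2.5, 11.1+1.7, 2.3+8.6] = [1.400,12.800,10.900]
diag = √(9.2²+4.5²+19.4²) = √481.25 = 21.937

min=[-7.800,8.300,-8.500] max=[1.400,12.800,10.900] diag=21.937


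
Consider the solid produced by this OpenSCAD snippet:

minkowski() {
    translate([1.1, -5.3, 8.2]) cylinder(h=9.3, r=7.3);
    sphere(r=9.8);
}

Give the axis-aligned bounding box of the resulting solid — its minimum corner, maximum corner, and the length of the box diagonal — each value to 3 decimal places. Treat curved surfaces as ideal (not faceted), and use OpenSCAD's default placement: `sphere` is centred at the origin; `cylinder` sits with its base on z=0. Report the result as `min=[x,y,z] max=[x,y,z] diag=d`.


A = translate([1.1, -5.3, 8.2]) cylinder(h=9.3, r=7.3) → bbox [-6.2,-12.6,8.2] .. [8.4,2,17.5]
B = sphere(r=9.8) → bbox [-9.8,-9.8,-9.8] .. [9.8,9.8,9.8]
lo = A.lo+B.lo = [-6.2-9.8, -12.6-9.8, 8.2-9.8] = [-16.000,-22.400,-1.600]
hi = A.hi+B.hi = [8.4+9.8, 2+9.8, 17.5+9.8] = [18.200,11.800,27.300]
diag = √(34.2²+34.2²+28.9²) = √3174.49 = 56.343

min=[-16.000,-22.400,-1.600] max=[18.200,11.800,27.300] diag=56.343


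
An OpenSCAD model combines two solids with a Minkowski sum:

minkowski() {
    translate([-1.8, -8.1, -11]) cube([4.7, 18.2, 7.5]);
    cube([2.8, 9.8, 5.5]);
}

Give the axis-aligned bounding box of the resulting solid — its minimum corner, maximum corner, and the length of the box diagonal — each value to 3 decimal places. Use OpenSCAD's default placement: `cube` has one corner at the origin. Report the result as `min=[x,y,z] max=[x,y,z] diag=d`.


A = translate([-1.8, -8.1, -11]) cube([4.7, 18.2, 7.5]) → bbox [-1.8,-8.1,-11] .. [2.9,10.1,-3.5]
B = cube([2.8, 9.8, 5.5]) → bbox [0,0,0] .. [2.8,9.8,5.5]
lo = A.lo+B.lo = [-1.8+0, -8.1+0, -11+0] = [-1.800,-8.100,-11.000]
hi = A.hi+B.hi = [2.9+2.8, 10.1+9.8, -3.5+5.5] = [5.700,19.900,2.000]
diag = √(7.5²+28²+13²) = √1009.25 = 31.769

min=[-1.800,-8.100,-11.000] max=[5.700,19.900,2.000] diag=31.769


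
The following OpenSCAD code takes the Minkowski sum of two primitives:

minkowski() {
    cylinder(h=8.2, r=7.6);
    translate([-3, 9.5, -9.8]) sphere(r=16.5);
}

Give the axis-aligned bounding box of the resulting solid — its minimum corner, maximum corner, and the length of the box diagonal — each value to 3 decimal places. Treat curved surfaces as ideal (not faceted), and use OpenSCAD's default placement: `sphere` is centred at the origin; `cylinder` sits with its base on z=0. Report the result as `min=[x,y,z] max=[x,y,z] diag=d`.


min=[-27.100,-14.600,-26.300] max=[21.100,33.600,14.900] diag=79.649

A = translate([-3, 9.5, -9.8]) sphere(r=16.5) → bbox [-19.5,-7,-26.3] .. [13.5,26,6.7]
B = cylinder(h=8.2, r=7.6) → bbox [-7.6,-7.6,0] .. [7.6,7.6,8.2]
lo = A.lo+B.lo = [-19.5-7.6, -7-7.6, -26.3+0] = [-27.100,-14.600,-26.300]
hi = A.hi+B.hi = [13.5+7.6, 26+7.6, 6.7+8.2] = [21.100,33.600,14.900]
diag = √(48.2²+48.2²+41.2²) = √6343.92 = 79.649


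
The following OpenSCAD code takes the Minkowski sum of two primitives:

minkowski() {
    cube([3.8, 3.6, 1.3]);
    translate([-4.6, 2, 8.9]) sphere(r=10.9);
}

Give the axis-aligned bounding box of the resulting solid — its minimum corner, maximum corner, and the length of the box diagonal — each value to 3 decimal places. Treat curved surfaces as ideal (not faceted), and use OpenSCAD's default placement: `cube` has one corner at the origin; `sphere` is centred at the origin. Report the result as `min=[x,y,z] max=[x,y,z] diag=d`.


min=[-15.500,-8.900,-2.000] max=[10.100,16.500,21.100] diag=42.827

A = translate([-4.6, 2, 8.9]) sphere(r=10.9) → bbox [-15.5,-8.9,-2] .. [6.3,12.9,19.8]
B = cube([3.8, 3.6, 1.3]) → bbox [0,0,0] .. [3.8,3.6,1.3]
lo = A.lo+B.lo = [-15.5+0, -8.9+0, -2+0] = [-15.500,-8.900,-2.000]
hi = A.hi+B.hi = [6.3+3.8, 12.9+3.6, 19.8+1.3] = [10.100,16.500,21.100]
diag = √(25.6²+25.4²+23.1²) = √1834.13 = 42.827


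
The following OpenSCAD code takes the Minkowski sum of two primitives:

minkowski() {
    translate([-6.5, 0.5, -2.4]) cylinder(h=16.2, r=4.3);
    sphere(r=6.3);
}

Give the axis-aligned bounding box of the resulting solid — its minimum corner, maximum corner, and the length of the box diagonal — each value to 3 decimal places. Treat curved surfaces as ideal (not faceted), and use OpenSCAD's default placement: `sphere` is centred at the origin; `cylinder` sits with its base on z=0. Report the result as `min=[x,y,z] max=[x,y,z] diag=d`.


A = translate([-6.5, 0.5, -2.4]) cylinder(h=16.2, r=4.3) → bbox [-10.8,-3.8,-2.4] .. [-2.2,4.8,13.8]
B = sphere(r=6.3) → bbox [-6.3,-6.3,-6.3] .. [6.3,6.3,6.3]
lo = A.lo+B.lo = [-10.8-6.3, -3.8-6.3, -2.4-6.3] = [-17.100,-10.100,-8.700]
hi = A.hi+B.hi = [-2.2+6.3, 4.8+6.3, 13.8+6.3] = [4.100,11.100,20.100]
diag = √(21.2²+21.2²+28.8²) = √1728.32 = 41.573

min=[-17.100,-10.100,-8.700] max=[4.100,11.100,20.100] diag=41.573


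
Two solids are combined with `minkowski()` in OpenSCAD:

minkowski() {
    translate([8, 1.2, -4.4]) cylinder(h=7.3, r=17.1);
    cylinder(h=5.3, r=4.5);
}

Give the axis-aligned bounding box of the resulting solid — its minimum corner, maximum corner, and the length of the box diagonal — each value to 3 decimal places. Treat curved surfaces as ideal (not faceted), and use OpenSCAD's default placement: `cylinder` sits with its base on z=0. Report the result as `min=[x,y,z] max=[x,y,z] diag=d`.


min=[-13.600,-20.400,-4.400] max=[29.600,22.800,8.200] diag=62.380

A = translate([8, 1.2, -4.4]) cylinder(h=7.3, r=17.1) → bbox [-9.1,-15.9,-4.4] .. [25.1,18.3,2.9]
B = cylinder(h=5.3, r=4.5) → bbox [-4.5,-4.5,0] .. [4.5,4.5,5.3]
lo = A.lo+B.lo = [-9.1-4.5, -15.9-4.5, -4.4+0] = [-13.600,-20.400,-4.400]
hi = A.hi+B.hi = [25.1+4.5, 18.3+4.5, 2.9+5.3] = [29.600,22.800,8.200]
diag = √(43.2²+43.2²+12.6²) = √3891.24 = 62.380


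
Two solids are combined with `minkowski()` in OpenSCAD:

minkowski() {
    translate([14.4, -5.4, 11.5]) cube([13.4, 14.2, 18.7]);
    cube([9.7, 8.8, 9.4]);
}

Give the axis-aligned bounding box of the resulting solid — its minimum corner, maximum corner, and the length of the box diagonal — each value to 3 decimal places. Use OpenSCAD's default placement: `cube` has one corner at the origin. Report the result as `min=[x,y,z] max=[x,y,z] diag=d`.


min=[14.400,-5.400,11.500] max=[37.500,17.600,39.600] diag=43.037

A = translate([14.4, -5.4, 11.5]) cube([13.4, 14.2, 18.7]) → bbox [14.4,-5.4,11.5] .. [27.8,8.8,30.2]
B = cube([9.7, 8.8, 9.4]) → bbox [0,0,0] .. [9.7,8.8,9.4]
lo = A.lo+B.lo = [14.4+0, -5.4+0, 11.5+0] = [14.400,-5.400,11.500]
hi = A.hi+B.hi = [27.8+9.7, 8.8+8.8, 30.2+9.4] = [37.500,17.600,39.600]
diag = √(23.1²+23²+28.1²) = √1852.22 = 43.037


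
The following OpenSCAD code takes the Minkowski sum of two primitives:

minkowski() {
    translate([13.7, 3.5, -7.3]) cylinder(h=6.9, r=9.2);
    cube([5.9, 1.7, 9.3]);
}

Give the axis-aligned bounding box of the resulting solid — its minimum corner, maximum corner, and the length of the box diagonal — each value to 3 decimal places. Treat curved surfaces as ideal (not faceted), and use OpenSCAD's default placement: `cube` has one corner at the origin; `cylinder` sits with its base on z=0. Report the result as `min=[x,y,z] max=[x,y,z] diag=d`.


min=[4.500,-5.700,-7.300] max=[28.800,14.400,8.900] diag=35.453

A = translate([13.7, 3.5, -7.3]) cylinder(h=6.9, r=9.2) → bbox [4.5,-5.7,-7.3] .. [22.9,12.7,-0.4]
B = cube([5.9, 1.7, 9.3]) → bbox [0,0,0] .. [5.9,1.7,9.3]
lo = A.lo+B.lo = [4.5+0, -5.7+0, -7.3+0] = [4.500,-5.700,-7.300]
hi = A.hi+B.hi = [22.9+5.9, 12.7+1.7, -0.4+9.3] = [28.800,14.400,8.900]
diag = √(24.3²+20.1²+16.2²) = √1256.94 = 35.453


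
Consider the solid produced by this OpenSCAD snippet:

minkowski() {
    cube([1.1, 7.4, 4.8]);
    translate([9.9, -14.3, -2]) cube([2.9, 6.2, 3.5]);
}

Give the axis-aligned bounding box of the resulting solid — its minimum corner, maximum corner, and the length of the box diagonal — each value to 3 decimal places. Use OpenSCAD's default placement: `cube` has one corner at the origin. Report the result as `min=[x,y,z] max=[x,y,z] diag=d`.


min=[9.900,-14.300,-2.000] max=[13.900,-0.700,6.300] diag=16.427

A = translate([9.9, -14.3, -2]) cube([2.9, 6.2, 3.5]) → bbox [9.9,-14.3,-2] .. [12.8,-8.1,1.5]
B = cube([1.1, 7.4, 4.8]) → bbox [0,0,0] .. [1.1,7.4,4.8]
lo = A.lo+B.lo = [9.9+0, -14.3+0, -2+0] = [9.900,-14.300,-2.000]
hi = A.hi+B.hi = [12.8+1.1, -8.1+7.4, 1.5+4.8] = [13.900,-0.700,6.300]
diag = √(4²+13.6²+8.3²) = √269.85 = 16.427


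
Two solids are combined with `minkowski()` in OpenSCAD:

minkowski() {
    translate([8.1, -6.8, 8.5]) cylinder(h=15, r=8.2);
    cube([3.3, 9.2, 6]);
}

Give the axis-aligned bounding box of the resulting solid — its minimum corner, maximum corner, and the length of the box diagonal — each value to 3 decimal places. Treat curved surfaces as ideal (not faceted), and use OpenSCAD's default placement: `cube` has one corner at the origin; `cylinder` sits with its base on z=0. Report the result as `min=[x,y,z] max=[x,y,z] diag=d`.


A = translate([8.1, -6.8, 8.5]) cylinder(h=15, r=8.2) → bbox [-0.1,-15,8.5] .. [16.3,1.4,23.5]
B = cube([3.3, 9.2, 6]) → bbox [0,0,0] .. [3.3,9.2,6]
lo = A.lo+B.lo = [-0.1+0, -15+0, 8.5+0] = [-0.100,-15.000,8.500]
hi = A.hi+B.hi = [16.3+3.3, 1.4+9.2, 23.5+6] = [19.600,10.600,29.500]
diag = √(19.7²+25.6²+21²) = √1484.45 = 38.529

min=[-0.100,-15.000,8.500] max=[19.600,10.600,29.500] diag=38.529


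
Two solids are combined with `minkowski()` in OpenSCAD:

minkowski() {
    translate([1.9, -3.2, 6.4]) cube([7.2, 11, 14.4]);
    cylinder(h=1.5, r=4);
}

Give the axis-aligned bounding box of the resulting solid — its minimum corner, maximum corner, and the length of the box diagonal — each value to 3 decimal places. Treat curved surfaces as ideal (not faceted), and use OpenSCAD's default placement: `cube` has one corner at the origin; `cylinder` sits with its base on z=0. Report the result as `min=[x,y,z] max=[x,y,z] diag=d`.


A = translate([1.9, -3.2, 6.4]) cube([7.2, 11, 14.4]) → bbox [1.9,-3.2,6.4] .. [9.1,7.8,20.8]
B = cylinder(h=1.5, r=4) → bbox [-4,-4,0] .. [4,4,1.5]
lo = A.lo+B.lo = [1.9-4, -3.2-4, 6.4+0] = [-2.100,-7.200,6.400]
hi = A.hi+B.hi = [9.1+4, 7.8+4, 20.8+1.5] = [13.100,11.800,22.300]
diag = √(15.2²+19²+15.9²) = √844.85 = 29.066

min=[-2.100,-7.200,6.400] max=[13.100,11.800,22.300] diag=29.066


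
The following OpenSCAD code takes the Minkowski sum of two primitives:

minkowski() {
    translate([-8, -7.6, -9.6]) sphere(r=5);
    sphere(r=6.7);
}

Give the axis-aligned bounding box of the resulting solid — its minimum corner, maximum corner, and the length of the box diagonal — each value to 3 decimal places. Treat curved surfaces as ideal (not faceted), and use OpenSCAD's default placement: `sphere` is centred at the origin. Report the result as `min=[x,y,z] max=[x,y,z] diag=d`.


min=[-19.700,-19.300,-21.300] max=[3.700,4.100,2.100] diag=40.530

A = translate([-8, -7.6, -9.6]) sphere(r=5) → bbox [-13,-12.6,-14.6] .. [-3,-2.6,-4.6]
B = sphere(r=6.7) → bbox [-6.7,-6.7,-6.7] .. [6.7,6.7,6.7]
lo = A.lo+B.lo = [-13-6.7, -12.6-6.7, -14.6-6.7] = [-19.700,-19.300,-21.300]
hi = A.hi+B.hi = [-3+6.7, -2.6+6.7, -4.6+6.7] = [3.700,4.100,2.100]
diag = √(23.4²+23.4²+23.4²) = √1642.68 = 40.530


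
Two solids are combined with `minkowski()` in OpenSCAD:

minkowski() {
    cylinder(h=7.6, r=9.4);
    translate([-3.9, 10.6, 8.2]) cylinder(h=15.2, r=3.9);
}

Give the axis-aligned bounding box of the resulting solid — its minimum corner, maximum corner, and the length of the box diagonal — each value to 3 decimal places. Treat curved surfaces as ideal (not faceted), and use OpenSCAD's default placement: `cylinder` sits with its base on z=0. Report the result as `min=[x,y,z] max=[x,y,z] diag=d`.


min=[-17.200,-2.700,8.200] max=[9.400,23.900,31.000] diag=43.988

A = translate([-3.9, 10.6, 8.2]) cylinder(h=15.2, r=3.9) → bbox [-7.8,6.7,8.2] .. [0,14.5,23.4]
B = cylinder(h=7.6, r=9.4) → bbox [-9.4,-9.4,0] .. [9.4,9.4,7.6]
lo = A.lo+B.lo = [-7.8-9.4, 6.7-9.4, 8.2+0] = [-17.200,-2.700,8.200]
hi = A.hi+B.hi = [0+9.4, 14.5+9.4, 23.4+7.6] = [9.400,23.900,31.000]
diag = √(26.6²+26.6²+22.8²) = √1934.96 = 43.988


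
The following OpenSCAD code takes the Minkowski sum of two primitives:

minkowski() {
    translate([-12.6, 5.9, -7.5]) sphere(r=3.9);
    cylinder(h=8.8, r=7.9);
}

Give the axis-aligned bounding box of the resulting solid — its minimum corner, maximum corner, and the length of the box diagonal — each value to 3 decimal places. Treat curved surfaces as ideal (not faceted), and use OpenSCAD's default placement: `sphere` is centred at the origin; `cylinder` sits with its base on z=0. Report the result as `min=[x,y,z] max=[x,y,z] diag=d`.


min=[-24.400,-5.900,-11.400] max=[-0.800,17.700,5.200] diag=37.276

A = translate([-12.6, 5.9, -7.5]) sphere(r=3.9) → bbox [-16.5,2,-11.4] .. [-8.7,9.8,-3.6]
B = cylinder(h=8.8, r=7.9) → bbox [-7.9,-7.9,0] .. [7.9,7.9,8.8]
lo = A.lo+B.lo = [-16.5-7.9, 2-7.9, -11.4+0] = [-24.400,-5.900,-11.400]
hi = A.hi+B.hi = [-8.7+7.9, 9.8+7.9, -3.6+8.8] = [-0.800,17.700,5.200]
diag = √(23.6²+23.6²+16.6²) = √1389.48 = 37.276


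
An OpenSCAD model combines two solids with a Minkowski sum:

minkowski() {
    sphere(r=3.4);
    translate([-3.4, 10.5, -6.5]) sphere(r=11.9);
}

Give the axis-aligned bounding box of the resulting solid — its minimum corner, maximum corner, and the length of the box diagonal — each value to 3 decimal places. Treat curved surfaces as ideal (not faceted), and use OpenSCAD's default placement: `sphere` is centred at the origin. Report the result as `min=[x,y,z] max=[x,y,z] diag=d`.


min=[-18.700,-4.800,-21.800] max=[11.900,25.800,8.800] diag=53.001

A = translate([-3.4, 10.5, -6.5]) sphere(r=11.9) → bbox [-15.3,-1.4,-18.4] .. [8.5,22.4,5.4]
B = sphere(r=3.4) → bbox [-3.4,-3.4,-3.4] .. [3.4,3.4,3.4]
lo = A.lo+B.lo = [-15.3-3.4, -1.4-3.4, -18.4-3.4] = [-18.700,-4.800,-21.800]
hi = A.hi+B.hi = [8.5+3.4, 22.4+3.4, 5.4+3.4] = [11.900,25.800,8.800]
diag = √(30.6²+30.6²+30.6²) = √2809.08 = 53.001


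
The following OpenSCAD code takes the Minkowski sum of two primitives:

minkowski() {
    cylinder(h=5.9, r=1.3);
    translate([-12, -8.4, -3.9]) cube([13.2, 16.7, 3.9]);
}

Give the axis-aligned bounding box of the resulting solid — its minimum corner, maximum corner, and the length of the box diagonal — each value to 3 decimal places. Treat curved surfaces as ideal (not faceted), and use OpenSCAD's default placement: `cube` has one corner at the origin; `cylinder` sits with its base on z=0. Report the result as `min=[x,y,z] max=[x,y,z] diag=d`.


min=[-13.300,-9.700,-3.900] max=[2.500,9.600,5.900] diag=26.799

A = translate([-12, -8.4, -3.9]) cube([13.2, 16.7, 3.9]) → bbox [-12,-8.4,-3.9] .. [1.2,8.3,0]
B = cylinder(h=5.9, r=1.3) → bbox [-1.3,-1.3,0] .. [1.3,1.3,5.9]
lo = A.lo+B.lo = [-12-1.3, -8.4-1.3, -3.9+0] = [-13.300,-9.700,-3.900]
hi = A.hi+B.hi = [1.2+1.3, 8.3+1.3, 0+5.9] = [2.500,9.600,5.900]
diag = √(15.8²+19.3²+9.8²) = √718.17 = 26.799


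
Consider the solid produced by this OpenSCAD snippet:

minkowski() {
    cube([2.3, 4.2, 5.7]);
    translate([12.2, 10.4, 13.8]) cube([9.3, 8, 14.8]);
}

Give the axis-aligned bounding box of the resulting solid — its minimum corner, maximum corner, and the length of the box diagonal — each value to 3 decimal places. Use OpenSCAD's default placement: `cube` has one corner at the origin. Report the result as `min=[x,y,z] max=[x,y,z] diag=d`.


A = translate([12.2, 10.4, 13.8]) cube([9.3, 8, 14.8]) → bbox [12.2,10.4,13.8] .. [21.5,18.4,28.6]
B = cube([2.3, 4.2, 5.7]) → bbox [0,0,0] .. [2.3,4.2,5.7]
lo = A.lo+B.lo = [12.2+0, 10.4+0, 13.8+0] = [12.200,10.400,13.800]
hi = A.hi+B.hi = [21.5+2.3, 18.4+4.2, 28.6+5.7] = [23.800,22.600,34.300]
diag = √(11.6²+12.2²+20.5²) = √703.65 = 26.526

min=[12.200,10.400,13.800] max=[23.800,22.600,34.300] diag=26.526


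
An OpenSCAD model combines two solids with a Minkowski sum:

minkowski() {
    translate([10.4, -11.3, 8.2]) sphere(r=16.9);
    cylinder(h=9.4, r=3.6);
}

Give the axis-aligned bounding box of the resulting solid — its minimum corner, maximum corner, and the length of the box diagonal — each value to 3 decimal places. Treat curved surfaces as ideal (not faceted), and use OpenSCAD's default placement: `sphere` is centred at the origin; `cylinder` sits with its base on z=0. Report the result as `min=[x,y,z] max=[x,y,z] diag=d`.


A = translate([10.4, -11.3, 8.2]) sphere(r=16.9) → bbox [-6.5,-28.2,-8.7] .. [27.3,5.6,25.1]
B = cylinder(h=9.4, r=3.6) → bbox [-3.6,-3.6,0] .. [3.6,3.6,9.4]
lo = A.lo+B.lo = [-6.5-3.6, -28.2-3.6, -8.7+0] = [-10.100,-31.800,-8.700]
hi = A.hi+B.hi = [27.3+3.6, 5.6+3.6, 25.1+9.4] = [30.900,9.200,34.500]
diag = √(41²+41²+43.2²) = √5228.24 = 72.307

min=[-10.100,-31.800,-8.700] max=[30.900,9.200,34.500] diag=72.307


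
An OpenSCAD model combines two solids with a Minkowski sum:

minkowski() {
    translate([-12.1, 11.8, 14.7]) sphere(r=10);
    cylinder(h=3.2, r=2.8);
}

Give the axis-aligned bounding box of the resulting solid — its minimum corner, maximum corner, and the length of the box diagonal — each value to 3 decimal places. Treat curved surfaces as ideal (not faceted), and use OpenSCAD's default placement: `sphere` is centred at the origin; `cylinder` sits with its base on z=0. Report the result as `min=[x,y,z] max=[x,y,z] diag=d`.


A = translate([-12.1, 11.8, 14.7]) sphere(r=10) → bbox [-22.1,1.8,4.7] .. [-2.1,21.8,24.7]
B = cylinder(h=3.2, r=2.8) → bbox [-2.8,-2.8,0] .. [2.8,2.8,3.2]
lo = A.lo+B.lo = [-22.1-2.8, 1.8-2.8, 4.7+0] = [-24.900,-1.000,4.700]
hi = A.hi+B.hi = [-2.1+2.8, 21.8+2.8, 24.7+3.2] = [0.700,24.600,27.900]
diag = √(25.6²+25.6²+23.2²) = √1848.96 = 43.000

min=[-24.900,-1.000,4.700] max=[0.700,24.600,27.900] diag=43.000


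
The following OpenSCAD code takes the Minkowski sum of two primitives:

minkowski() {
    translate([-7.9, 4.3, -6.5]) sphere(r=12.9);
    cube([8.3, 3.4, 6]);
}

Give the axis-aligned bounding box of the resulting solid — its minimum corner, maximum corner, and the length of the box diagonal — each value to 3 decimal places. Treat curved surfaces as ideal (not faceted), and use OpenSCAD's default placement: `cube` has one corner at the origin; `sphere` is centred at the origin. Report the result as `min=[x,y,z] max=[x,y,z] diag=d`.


A = translate([-7.9, 4.3, -6.5]) sphere(r=12.9) → bbox [-20.8,-8.6,-19.4] .. [5,17.2,6.4]
B = cube([8.3, 3.4, 6]) → bbox [0,0,0] .. [8.3,3.4,6]
lo = A.lo+B.lo = [-20.8+0, -8.6+0, -19.4+0] = [-20.800,-8.600,-19.400]
hi = A.hi+B.hi = [5+8.3, 17.2+3.4, 6.4+6] = [13.300,20.600,12.400]
diag = √(34.1²+29.2²+31.8²) = √3026.69 = 55.015

min=[-20.800,-8.600,-19.400] max=[13.300,20.600,12.400] diag=55.015


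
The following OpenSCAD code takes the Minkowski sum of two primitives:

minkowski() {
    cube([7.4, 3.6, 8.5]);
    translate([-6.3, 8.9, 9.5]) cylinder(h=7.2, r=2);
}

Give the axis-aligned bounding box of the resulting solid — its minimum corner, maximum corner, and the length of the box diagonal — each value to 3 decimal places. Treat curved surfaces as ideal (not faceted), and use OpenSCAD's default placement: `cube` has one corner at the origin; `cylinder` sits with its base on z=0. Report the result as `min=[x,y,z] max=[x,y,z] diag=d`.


min=[-8.300,6.900,9.500] max=[3.100,14.500,25.200] diag=20.838

A = translate([-6.3, 8.9, 9.5]) cylinder(h=7.2, r=2) → bbox [-8.3,6.9,9.5] .. [-4.3,10.9,16.7]
B = cube([7.4, 3.6, 8.5]) → bbox [0,0,0] .. [7.4,3.6,8.5]
lo = A.lo+B.lo = [-8.3+0, 6.9+0, 9.5+0] = [-8.300,6.900,9.500]
hi = A.hi+B.hi = [-4.3+7.4, 10.9+3.6, 16.7+8.5] = [3.100,14.500,25.200]
diag = √(11.4²+7.6²+15.7²) = √434.21 = 20.838


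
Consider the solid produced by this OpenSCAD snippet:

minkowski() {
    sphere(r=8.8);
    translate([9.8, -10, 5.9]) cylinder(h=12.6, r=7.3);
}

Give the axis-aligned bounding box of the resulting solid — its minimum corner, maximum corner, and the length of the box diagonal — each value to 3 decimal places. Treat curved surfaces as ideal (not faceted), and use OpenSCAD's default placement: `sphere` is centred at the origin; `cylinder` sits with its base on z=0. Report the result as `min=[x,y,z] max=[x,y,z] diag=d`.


min=[-6.300,-26.100,-2.900] max=[25.900,6.100,27.300] diag=54.642

A = translate([9.8, -10, 5.9]) cylinder(h=12.6, r=7.3) → bbox [2.5,-17.3,5.9] .. [17.1,-2.7,18.5]
B = sphere(r=8.8) → bbox [-8.8,-8.8,-8.8] .. [8.8,8.8,8.8]
lo = A.lo+B.lo = [2.5-8.8, -17.3-8.8, 5.9-8.8] = [-6.300,-26.100,-2.900]
hi = A.hi+B.hi = [17.1+8.8, -2.7+8.8, 18.5+8.8] = [25.900,6.100,27.300]
diag = √(32.2²+32.2²+30.2²) = √2985.72 = 54.642


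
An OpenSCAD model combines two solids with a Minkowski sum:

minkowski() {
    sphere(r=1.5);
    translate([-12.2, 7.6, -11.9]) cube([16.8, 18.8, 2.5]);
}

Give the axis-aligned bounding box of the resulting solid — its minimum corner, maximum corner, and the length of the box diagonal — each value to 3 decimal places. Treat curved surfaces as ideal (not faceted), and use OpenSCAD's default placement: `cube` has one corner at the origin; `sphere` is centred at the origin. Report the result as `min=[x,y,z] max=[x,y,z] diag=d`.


A = translate([-12.2, 7.6, -11.9]) cube([16.8, 18.8, 2.5]) → bbox [-12.2,7.6,-11.9] .. [4.6,26.4,-9.4]
B = sphere(r=1.5) → bbox [-1.5,-1.5,-1.5] .. [1.5,1.5,1.5]
lo = A.lo+B.lo = [-12.2-1.5, 7.6-1.5, -11.9-1.5] = [-13.700,6.100,-13.400]
hi = A.hi+B.hi = [4.6+1.5, 26.4+1.5, -9.4+1.5] = [6.100,27.900,-7.900]
diag = √(19.8²+21.8²+5.5²) = √897.53 = 29.959

min=[-13.700,6.100,-13.400] max=[6.100,27.900,-7.900] diag=29.959


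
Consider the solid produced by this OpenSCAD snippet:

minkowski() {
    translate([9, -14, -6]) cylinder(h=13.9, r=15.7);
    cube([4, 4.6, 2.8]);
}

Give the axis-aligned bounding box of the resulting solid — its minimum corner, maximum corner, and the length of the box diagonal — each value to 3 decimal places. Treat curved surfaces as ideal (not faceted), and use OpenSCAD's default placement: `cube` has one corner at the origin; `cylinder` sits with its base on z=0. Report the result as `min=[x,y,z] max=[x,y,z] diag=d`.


min=[-6.700,-29.700,-6.000] max=[28.700,6.300,10.700] diag=53.179

A = translate([9, -14, -6]) cylinder(h=13.9, r=15.7) → bbox [-6.7,-29.7,-6] .. [24.7,1.7,7.9]
B = cube([4, 4.6, 2.8]) → bbox [0,0,0] .. [4,4.6,2.8]
lo = A.lo+B.lo = [-6.7+0, -29.7+0, -6+0] = [-6.700,-29.700,-6.000]
hi = A.hi+B.hi = [24.7+4, 1.7+4.6, 7.9+2.8] = [28.700,6.300,10.700]
diag = √(35.4²+36²+16.7²) = √2828.05 = 53.179


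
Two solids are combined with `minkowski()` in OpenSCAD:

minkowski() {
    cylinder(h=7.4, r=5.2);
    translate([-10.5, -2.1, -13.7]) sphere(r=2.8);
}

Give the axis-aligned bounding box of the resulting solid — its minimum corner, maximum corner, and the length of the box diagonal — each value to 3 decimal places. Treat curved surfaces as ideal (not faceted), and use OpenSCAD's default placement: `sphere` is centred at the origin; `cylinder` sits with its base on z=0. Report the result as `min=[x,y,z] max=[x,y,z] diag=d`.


min=[-18.500,-10.100,-16.500] max=[-2.500,5.900,-3.500] diag=26.096

A = translate([-10.5, -2.1, -13.7]) sphere(r=2.8) → bbox [-13.3,-4.9,-16.5] .. [-7.7,0.7,-10.9]
B = cylinder(h=7.4, r=5.2) → bbox [-5.2,-5.2,0] .. [5.2,5.2,7.4]
lo = A.lo+B.lo = [-13.3-5.2, -4.9-5.2, -16.5+0] = [-18.500,-10.100,-16.500]
hi = A.hi+B.hi = [-7.7+5.2, 0.7+5.2, -10.9+7.4] = [-2.500,5.900,-3.500]
diag = √(16²+16²+13²) = √681 = 26.096


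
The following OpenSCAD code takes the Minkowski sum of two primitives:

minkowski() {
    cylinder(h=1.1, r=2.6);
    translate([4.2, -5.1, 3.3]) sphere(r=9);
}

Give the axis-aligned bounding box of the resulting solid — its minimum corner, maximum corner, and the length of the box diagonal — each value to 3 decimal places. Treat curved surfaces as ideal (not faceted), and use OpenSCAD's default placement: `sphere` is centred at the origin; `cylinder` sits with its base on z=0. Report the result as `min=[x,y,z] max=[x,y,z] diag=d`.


A = translate([4.2, -5.1, 3.3]) sphere(r=9) → bbox [-4.8,-14.1,-5.7] .. [13.2,3.9,12.3]
B = cylinder(h=1.1, r=2.6) → bbox [-2.6,-2.6,0] .. [2.6,2.6,1.1]
lo = A.lo+B.lo = [-4.8-2.6, -14.1-2.6, -5.7+0] = [-7.400,-16.700,-5.700]
hi = A.hi+B.hi = [13.2+2.6, 3.9+2.6, 12.3+1.1] = [15.800,6.500,13.400]
diag = √(23.2²+23.2²+19.1²) = √1441.29 = 37.964

min=[-7.400,-16.700,-5.700] max=[15.800,6.500,13.400] diag=37.964


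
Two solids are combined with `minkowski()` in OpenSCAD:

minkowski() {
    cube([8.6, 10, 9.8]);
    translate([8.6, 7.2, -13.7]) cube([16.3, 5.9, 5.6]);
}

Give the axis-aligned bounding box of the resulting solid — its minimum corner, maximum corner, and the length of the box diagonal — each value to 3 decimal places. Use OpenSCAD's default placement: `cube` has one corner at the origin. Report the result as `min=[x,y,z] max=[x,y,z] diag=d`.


A = translate([8.6, 7.2, -13.7]) cube([16.3, 5.9, 5.6]) → bbox [8.6,7.2,-13.7] .. [24.9,13.1,-8.1]
B = cube([8.6, 10, 9.8]) → bbox [0,0,0] .. [8.6,10,9.8]
lo = A.lo+B.lo = [8.6+0, 7.2+0, -13.7+0] = [8.600,7.200,-13.700]
hi = A.hi+B.hi = [24.9+8.6, 13.1+10, -8.1+9.8] = [33.500,23.100,1.700]
diag = √(24.9²+15.9²+15.4²) = √1109.98 = 33.316

min=[8.600,7.200,-13.700] max=[33.500,23.100,1.700] diag=33.316


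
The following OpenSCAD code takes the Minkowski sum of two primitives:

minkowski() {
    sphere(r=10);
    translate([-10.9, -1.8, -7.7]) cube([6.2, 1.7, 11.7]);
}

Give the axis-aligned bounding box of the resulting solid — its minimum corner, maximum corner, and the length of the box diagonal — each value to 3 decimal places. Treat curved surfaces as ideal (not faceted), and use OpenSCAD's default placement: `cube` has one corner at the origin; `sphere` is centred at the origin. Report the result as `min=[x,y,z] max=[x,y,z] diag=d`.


min=[-20.900,-11.800,-17.700] max=[5.300,9.900,14.000] diag=46.500

A = translate([-10.9, -1.8, -7.7]) cube([6.2, 1.7, 11.7]) → bbox [-10.9,-1.8,-7.7] .. [-4.7,-0.1,4]
B = sphere(r=10) → bbox [-10,-10,-10] .. [10,10,10]
lo = A.lo+B.lo = [-10.9-10, -1.8-10, -7.7-10] = [-20.900,-11.800,-17.700]
hi = A.hi+B.hi = [-4.7+10, -0.1+10, 4+10] = [5.300,9.900,14.000]
diag = √(26.2²+21.7²+31.7²) = √2162.22 = 46.500


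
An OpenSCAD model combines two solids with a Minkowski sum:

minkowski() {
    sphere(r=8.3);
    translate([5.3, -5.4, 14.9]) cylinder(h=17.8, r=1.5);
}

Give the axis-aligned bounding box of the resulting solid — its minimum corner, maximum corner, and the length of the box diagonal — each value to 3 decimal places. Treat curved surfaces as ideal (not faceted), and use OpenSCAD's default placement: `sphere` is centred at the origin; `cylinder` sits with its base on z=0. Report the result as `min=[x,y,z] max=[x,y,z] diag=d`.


A = translate([5.3, -5.4, 14.9]) cylinder(h=17.8, r=1.5) → bbox [3.8,-6.9,14.9] .. [6.8,-3.9,32.7]
B = sphere(r=8.3) → bbox [-8.3,-8.3,-8.3] .. [8.3,8.3,8.3]
lo = A.lo+B.lo = [3.8-8.3, -6.9-8.3, 14.9-8.3] = [-4.500,-15.200,6.600]
hi = A.hi+B.hi = [6.8+8.3, -3.9+8.3, 32.7+8.3] = [15.100,4.400,41.000]
diag = √(19.6²+19.6²+34.4²) = √1951.68 = 44.178

min=[-4.500,-15.200,6.600] max=[15.100,4.400,41.000] diag=44.178


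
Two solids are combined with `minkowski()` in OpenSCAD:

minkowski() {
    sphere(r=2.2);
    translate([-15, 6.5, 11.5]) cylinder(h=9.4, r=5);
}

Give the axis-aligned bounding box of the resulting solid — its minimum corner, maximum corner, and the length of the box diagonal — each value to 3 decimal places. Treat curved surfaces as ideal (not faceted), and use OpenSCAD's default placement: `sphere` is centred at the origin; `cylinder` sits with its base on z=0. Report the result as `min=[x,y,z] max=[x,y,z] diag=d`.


A = translate([-15, 6.5, 11.5]) cylinder(h=9.4, r=5) → bbox [-20,1.5,11.5] .. [-10,11.5,20.9]
B = sphere(r=2.2) → bbox [-2.2,-2.2,-2.2] .. [2.2,2.2,2.2]
lo = A.lo+B.lo = [-20-2.2, 1.5-2.2, 11.5-2.2] = [-22.200,-0.700,9.300]
hi = A.hi+B.hi = [-10+2.2, 11.5+2.2, 20.9+2.2] = [-7.800,13.700,23.100]
diag = √(14.4²+14.4²+13.8²) = √605.16 = 24.600

min=[-22.200,-0.700,9.300] max=[-7.800,13.700,23.100] diag=24.600
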